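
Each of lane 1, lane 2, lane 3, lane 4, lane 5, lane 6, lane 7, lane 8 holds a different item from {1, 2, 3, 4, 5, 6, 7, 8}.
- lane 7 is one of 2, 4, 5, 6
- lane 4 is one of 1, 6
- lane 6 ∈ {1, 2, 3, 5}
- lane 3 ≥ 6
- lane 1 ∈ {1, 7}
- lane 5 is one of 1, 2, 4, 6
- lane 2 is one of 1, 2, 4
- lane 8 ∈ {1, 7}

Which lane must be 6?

lane 4

The 8 variables together cover exactly {1, 2, 3, 4, 5, 6, 7, 8} — 8 values for 8 variables — and 3 appears only in lane 6's list, so lane 6 = 3.
The 7 still-open variables draw from only 7 values {1, 2, 4, 5, 6, 7, 8}, so each is used; only lane 7 can be 5, hence lane 7 = 5.
The 6 still-open variables together cover exactly {1, 2, 4, 6, 7, 8} — 6 values for 6 variables — and 8 appears only in lane 3's list, so lane 3 = 8.
lane 1 and lane 8 share exactly the 2 values {1, 7}; by pigeonhole those values go to them, so strike 1, 7 from lane 2, lane 4, lane 5.
So 6 goes to lane 4.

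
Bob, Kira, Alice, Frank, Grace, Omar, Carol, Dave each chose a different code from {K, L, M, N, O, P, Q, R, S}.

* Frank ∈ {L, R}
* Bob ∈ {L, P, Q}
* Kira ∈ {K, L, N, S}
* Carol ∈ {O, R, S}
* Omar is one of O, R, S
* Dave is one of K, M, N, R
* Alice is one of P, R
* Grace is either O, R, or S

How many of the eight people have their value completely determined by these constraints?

3

Grace, Omar, Carol between them cover only {O, R, S} — a naked triple. Remove those values from Kira, Alice, Frank, Dave.
Alice's domain is down to {P}, so Alice = P. Eliminate P elsewhere: Bob.
That leaves Frank = L. Remove L from Bob, Kira.
That leaves Bob = Q.
Determined: Bob=Q, Alice=P, Frank=L. The other people each still have more than one consistent value. That makes 3.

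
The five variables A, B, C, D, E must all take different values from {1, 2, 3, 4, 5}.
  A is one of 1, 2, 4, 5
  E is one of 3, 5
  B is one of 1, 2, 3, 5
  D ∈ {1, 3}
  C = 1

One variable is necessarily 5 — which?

E

C must be 1 (only option left). Eliminate 1 elsewhere: A, B, D.
That leaves D = 3. Eliminate 3 elsewhere: B, E.
So 5 goes to E.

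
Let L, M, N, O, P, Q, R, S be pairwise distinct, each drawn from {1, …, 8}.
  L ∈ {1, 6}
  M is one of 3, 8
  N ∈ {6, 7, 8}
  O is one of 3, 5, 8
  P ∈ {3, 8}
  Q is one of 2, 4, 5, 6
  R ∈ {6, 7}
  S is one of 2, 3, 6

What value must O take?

5

Among the 8 variables, 1 fits only L (and all 8 values in {1, 2, 3, 4, 5, 6, 7, 8} must be used), so L = 1.
Among the 7 still-open variables, 4 fits only Q (and all 7 values in {2, 3, 4, 5, 6, 7, 8} must be used), so Q = 4.
The 6 still-open variables draw from only 6 values {2, 3, 5, 6, 7, 8}, so each is used; only S can be 2, hence S = 2.
The 5 still-open variables together cover exactly {3, 5, 6, 7, 8} — 5 values for 5 variables — and 5 appears only in O's list, so O = 5.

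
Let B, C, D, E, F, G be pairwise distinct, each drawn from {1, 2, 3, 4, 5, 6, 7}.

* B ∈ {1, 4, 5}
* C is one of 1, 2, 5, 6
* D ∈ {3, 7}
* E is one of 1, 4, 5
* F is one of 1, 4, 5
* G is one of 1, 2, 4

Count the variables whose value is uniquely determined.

2

The 3 variables B, E, F are confined to {1, 4, 5}, which locks those values in; drop them from C, G.
G has just one choice, so G = 2. Remove 2 from C.
C must be 6 (only option left).
Determined: C=6, G=2. The other variables each still have more than one consistent value. That makes 2.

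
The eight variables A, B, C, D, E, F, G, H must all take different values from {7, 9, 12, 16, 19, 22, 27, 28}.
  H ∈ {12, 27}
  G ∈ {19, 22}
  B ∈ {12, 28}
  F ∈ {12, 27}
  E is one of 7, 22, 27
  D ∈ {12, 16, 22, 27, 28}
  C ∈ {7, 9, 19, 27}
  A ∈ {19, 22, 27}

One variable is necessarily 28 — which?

The 8 variables together cover exactly {7, 9, 12, 16, 19, 22, 27, 28} — 8 values for 8 variables — and 9 appears only in C's list, so C = 9.
The 7 still-open variables together cover exactly {7, 12, 16, 19, 22, 27, 28} — 7 values for 7 variables — and 7 appears only in E's list, so E = 7.
Among the 6 still-open variables, 16 fits only D (and all 6 values in {12, 16, 19, 22, 27, 28} must be used), so D = 16.
Among the 5 still-open variables, 28 fits only B (and all 5 values in {12, 19, 22, 27, 28} must be used), so B = 28.

B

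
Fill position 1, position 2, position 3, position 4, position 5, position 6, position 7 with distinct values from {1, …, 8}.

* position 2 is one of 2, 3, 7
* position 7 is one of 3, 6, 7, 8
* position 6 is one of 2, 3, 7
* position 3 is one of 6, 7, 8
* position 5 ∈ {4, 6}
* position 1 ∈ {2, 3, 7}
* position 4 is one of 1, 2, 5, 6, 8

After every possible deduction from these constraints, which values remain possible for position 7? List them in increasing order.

position 1, position 2, position 6 between them cover only {2, 3, 7} — a naked triple. Remove those values from position 3, position 4, position 7.
position 3 and position 7 share exactly the 2 values {6, 8}; by pigeonhole those values go to them, so strike 6, 8 from position 4, position 5.
That leaves position 5 = 4.
No further eliminations apply; position 7 can still be any of 6, 8.

6, 8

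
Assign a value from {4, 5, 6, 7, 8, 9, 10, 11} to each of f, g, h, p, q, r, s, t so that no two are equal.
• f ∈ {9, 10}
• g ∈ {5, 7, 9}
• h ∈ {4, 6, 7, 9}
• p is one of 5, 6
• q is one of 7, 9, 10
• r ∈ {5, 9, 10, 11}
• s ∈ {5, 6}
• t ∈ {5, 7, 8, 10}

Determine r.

11

The 8 variables together cover exactly {4, 5, 6, 7, 8, 9, 10, 11} — 8 values for 8 variables — and 4 appears only in h's list, so h = 4.
The 7 still-open variables together cover exactly {5, 6, 7, 8, 9, 10, 11} — 7 values for 7 variables — and 8 appears only in t's list, so t = 8.
The 6 still-open variables together cover exactly {5, 6, 7, 9, 10, 11} — 6 values for 6 variables — and 11 appears only in r's list, so r = 11.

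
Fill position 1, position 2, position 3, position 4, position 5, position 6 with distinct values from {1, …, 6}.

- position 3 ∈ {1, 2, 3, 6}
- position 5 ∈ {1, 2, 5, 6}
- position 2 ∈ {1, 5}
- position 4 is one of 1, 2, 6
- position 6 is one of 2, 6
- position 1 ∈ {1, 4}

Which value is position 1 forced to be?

4

The 6 variables together cover exactly {1, 2, 3, 4, 5, 6} — 6 values for 6 variables — and 3 appears only in position 3's list, so position 3 = 3.
The 5 still-open variables draw from only 5 values {1, 2, 4, 5, 6}, so each is used; only position 1 can be 4, hence position 1 = 4.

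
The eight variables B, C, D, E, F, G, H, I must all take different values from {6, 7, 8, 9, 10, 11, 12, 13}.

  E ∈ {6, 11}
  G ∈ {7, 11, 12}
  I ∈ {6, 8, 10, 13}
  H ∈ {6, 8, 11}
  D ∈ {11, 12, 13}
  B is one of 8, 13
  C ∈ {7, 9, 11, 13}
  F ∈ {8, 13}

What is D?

12

Among the 8 variables, 9 fits only C (and all 8 values in {6, 7, 8, 9, 10, 11, 12, 13} must be used), so C = 9.
The 7 still-open variables together cover exactly {6, 7, 8, 10, 11, 12, 13} — 7 values for 7 variables — and 7 appears only in G's list, so G = 7.
The 6 still-open variables draw from only 6 values {6, 8, 10, 11, 12, 13}, so each is used; only I can be 10, hence I = 10.
The 5 still-open variables draw from only 5 values {6, 8, 11, 12, 13}, so each is used; only D can be 12, hence D = 12.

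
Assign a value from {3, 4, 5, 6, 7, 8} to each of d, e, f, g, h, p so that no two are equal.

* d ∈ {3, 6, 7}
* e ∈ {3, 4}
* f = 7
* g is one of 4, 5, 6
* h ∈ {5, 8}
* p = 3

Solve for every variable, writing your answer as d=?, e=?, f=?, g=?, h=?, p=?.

f has just one choice, so f = 7. Eliminate 7 elsewhere: d.
p must be 3 (only option left). Strike 3 from d, e.
d's domain is down to {6}, so d = 6. Strike 6 from g.
That leaves e = 4. So g can't be 4.
g must be 5 (only option left). Remove 5 from h.
h must be 8 (only option left).

d=6, e=4, f=7, g=5, h=8, p=3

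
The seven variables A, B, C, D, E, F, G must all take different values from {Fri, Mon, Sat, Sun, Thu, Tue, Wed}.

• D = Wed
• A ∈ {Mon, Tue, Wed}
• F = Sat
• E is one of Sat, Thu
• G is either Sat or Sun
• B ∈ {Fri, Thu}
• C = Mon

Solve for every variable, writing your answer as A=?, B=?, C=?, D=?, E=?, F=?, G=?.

C must be Mon (only option left). Remove Mon from A.
That leaves D = Wed. Remove Wed from A.
F's domain is down to {Sat}, so F = Sat. Remove Sat from E, G.
G has just one choice, so G = Sun.
That leaves A = Tue.
That leaves E = Thu. Remove Thu from B.
B's domain is down to {Fri}, so B = Fri.

A=Tue, B=Fri, C=Mon, D=Wed, E=Thu, F=Sat, G=Sun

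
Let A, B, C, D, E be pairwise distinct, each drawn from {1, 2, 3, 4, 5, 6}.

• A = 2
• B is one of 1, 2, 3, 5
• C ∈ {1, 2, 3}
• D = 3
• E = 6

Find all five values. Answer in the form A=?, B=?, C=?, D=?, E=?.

A=2, B=5, C=1, D=3, E=6

A's domain is down to {2}, so A = 2. Strike 2 from B, C.
D must be 3 (only option left). So B, C can't be 3.
E has just one choice, so E = 6.
C must be 1 (only option left). Remove 1 from B.
That leaves B = 5.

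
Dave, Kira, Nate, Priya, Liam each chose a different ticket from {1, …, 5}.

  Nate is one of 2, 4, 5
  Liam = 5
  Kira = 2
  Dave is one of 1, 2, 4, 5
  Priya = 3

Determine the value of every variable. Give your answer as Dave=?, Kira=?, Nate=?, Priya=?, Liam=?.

Dave=1, Kira=2, Nate=4, Priya=3, Liam=5

Kira has just one choice, so Kira = 2. Remove 2 from Dave, Nate.
That leaves Priya = 3.
Liam must be 5 (only option left). So Dave, Nate can't be 5.
Nate has just one choice, so Nate = 4. Strike 4 from Dave.
That leaves Dave = 1.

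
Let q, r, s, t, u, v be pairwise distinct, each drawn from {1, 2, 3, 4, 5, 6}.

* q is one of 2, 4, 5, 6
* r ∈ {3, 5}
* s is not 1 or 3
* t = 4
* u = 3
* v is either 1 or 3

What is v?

t's domain is down to {4}, so t = 4. Eliminate 4 elsewhere: q, s.
That leaves u = 3. So r, v can't be 3.
So v = 1.

1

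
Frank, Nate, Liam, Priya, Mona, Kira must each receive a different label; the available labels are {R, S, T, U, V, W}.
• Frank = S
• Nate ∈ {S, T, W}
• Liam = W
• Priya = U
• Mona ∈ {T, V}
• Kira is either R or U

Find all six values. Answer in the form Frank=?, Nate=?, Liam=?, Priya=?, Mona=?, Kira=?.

Frank=S, Nate=T, Liam=W, Priya=U, Mona=V, Kira=R

Frank's domain is down to {S}, so Frank = S. Remove S from Nate.
Liam's domain is down to {W}, so Liam = W. So Nate can't be W.
That leaves Priya = U. So Kira can't be U.
That leaves Kira = R.
Nate must be T (only option left). Eliminate T elsewhere: Mona.
Mona must be V (only option left).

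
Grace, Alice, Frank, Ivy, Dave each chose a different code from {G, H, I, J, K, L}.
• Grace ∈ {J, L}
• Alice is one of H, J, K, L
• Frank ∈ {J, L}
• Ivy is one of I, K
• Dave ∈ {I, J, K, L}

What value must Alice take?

H

The 5 variables draw from only 5 values {H, I, J, K, L}, so each is used; only Alice can be H, hence Alice = H.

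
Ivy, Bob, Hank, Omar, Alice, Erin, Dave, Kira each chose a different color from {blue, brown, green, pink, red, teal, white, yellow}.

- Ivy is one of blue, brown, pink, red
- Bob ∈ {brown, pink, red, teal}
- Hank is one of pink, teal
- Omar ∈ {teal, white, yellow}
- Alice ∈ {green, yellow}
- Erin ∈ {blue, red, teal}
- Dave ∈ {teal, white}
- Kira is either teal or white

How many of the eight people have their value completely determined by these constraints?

3

The 8 variables together cover exactly {blue, brown, green, pink, red, teal, white, yellow} — 8 values for 8 variables — and green appears only in Alice's list, so Alice = green.
The 7 still-open variables together cover exactly {blue, brown, pink, red, teal, white, yellow} — 7 values for 7 variables — and yellow appears only in Omar's list, so Omar = yellow.
The 2 variables Dave and Kira are confined to {teal, white}, which locks those values in; drop them from Bob, Hank, Erin.
Hank must be pink (only option left). Strike pink from Ivy, Bob.
Determined: Hank=pink, Omar=yellow, Alice=green. The other people each still have more than one consistent value. That makes 3.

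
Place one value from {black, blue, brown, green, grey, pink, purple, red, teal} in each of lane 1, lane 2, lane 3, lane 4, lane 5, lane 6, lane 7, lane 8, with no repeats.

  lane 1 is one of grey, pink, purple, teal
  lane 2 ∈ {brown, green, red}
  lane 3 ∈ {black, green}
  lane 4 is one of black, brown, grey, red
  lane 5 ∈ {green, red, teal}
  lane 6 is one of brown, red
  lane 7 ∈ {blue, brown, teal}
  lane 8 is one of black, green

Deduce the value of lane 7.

lane 3 and lane 8 between them cover only {black, green} — a naked pair. Remove those values from lane 2, lane 4, lane 5.
lane 2 and lane 6 share exactly the 2 values {brown, red}; by pigeonhole those values go to them, so strike brown, red from lane 4, lane 5, lane 7.
lane 4 has just one choice, so lane 4 = grey. Eliminate grey elsewhere: lane 1.
lane 5's domain is down to {teal}, so lane 5 = teal. Eliminate teal elsewhere: lane 1, lane 7.
So lane 7 = blue.

blue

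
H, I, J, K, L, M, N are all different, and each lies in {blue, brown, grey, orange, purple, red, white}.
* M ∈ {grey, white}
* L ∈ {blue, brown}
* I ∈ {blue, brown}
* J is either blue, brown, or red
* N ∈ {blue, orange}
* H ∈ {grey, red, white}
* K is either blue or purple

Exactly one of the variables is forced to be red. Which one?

Among the 7 variables, orange fits only N (and all 7 values in {blue, brown, grey, orange, purple, red, white} must be used), so N = orange.
The 6 still-open variables together cover exactly {blue, brown, grey, purple, red, white} — 6 values for 6 variables — and purple appears only in K's list, so K = purple.
The 2 variables I and L are confined to {blue, brown}, which locks those values in; drop them from J.
So red goes to J.

J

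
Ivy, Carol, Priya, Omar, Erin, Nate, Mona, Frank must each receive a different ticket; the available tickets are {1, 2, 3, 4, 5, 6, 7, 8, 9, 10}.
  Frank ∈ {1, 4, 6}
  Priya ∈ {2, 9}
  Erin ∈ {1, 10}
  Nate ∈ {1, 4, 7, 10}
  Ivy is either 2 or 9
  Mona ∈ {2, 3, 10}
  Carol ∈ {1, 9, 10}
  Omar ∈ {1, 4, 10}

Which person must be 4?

Among the 8 variables, 3 fits only Mona (and all 8 values in {1, 2, 3, 4, 6, 7, 9, 10} must be used), so Mona = 3.
Among the 7 still-open variables, 6 fits only Frank (and all 7 values in {1, 2, 4, 6, 7, 9, 10} must be used), so Frank = 6.
The 6 still-open variables together cover exactly {1, 2, 4, 7, 9, 10} — 6 values for 6 variables — and 7 appears only in Nate's list, so Nate = 7.
The 5 still-open variables together cover exactly {1, 2, 4, 9, 10} — 5 values for 5 variables — and 4 appears only in Omar's list, so Omar = 4.

Omar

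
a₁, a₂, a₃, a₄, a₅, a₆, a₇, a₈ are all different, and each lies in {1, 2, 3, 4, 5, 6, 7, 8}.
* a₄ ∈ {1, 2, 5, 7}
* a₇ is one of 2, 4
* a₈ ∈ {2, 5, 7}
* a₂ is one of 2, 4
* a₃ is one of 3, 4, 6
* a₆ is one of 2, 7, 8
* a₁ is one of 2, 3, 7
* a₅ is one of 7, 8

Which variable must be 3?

a₁

The 8 variables draw from only 8 values {1, 2, 3, 4, 5, 6, 7, 8}, so each is used; only a₄ can be 1, hence a₄ = 1.
The 7 still-open variables draw from only 7 values {2, 3, 4, 5, 6, 7, 8}, so each is used; only a₈ can be 5, hence a₈ = 5.
The 6 still-open variables draw from only 6 values {2, 3, 4, 6, 7, 8}, so each is used; only a₃ can be 6, hence a₃ = 6.
The 5 still-open variables together cover exactly {2, 3, 4, 7, 8} — 5 values for 5 variables — and 3 appears only in a₁'s list, so a₁ = 3.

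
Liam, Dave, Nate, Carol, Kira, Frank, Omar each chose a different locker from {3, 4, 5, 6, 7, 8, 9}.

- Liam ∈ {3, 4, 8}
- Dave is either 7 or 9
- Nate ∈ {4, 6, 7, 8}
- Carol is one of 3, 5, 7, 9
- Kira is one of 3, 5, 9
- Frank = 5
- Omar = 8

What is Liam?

Frank's domain is down to {5}, so Frank = 5. Remove 5 from Carol, Kira.
Omar's domain is down to {8}, so Omar = 8. Eliminate 8 elsewhere: Liam, Nate.
The 5 still-open variables draw from only 5 values {3, 4, 6, 7, 9}, so each is used; only Nate can be 6, hence Nate = 6.
The 4 still-open variables draw from only 4 values {3, 4, 7, 9}, so each is used; only Liam can be 4, hence Liam = 4.

4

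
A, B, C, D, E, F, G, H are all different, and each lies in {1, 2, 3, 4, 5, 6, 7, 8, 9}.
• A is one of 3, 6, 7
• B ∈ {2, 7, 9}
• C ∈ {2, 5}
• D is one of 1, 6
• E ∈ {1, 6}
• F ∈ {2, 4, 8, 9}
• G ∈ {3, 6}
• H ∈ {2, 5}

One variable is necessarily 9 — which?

The 2 variables C and H are confined to {2, 5}, which locks those values in; drop them from B, F.
The 2 variables D and E are confined to {1, 6}, which locks those values in; drop them from A, G.
G has just one choice, so G = 3. So A can't be 3.
A has just one choice, so A = 7. Remove 7 from B.
So 9 goes to B.

B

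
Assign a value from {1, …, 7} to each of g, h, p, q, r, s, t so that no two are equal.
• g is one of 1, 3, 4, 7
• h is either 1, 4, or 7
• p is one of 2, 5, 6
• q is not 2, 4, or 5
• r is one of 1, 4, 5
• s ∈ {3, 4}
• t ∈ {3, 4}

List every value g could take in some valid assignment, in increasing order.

1, 7

Among the 7 variables, 2 fits only p (and all 7 values in {1, 2, 3, 4, 5, 6, 7} must be used), so p = 2.
Among the 6 still-open variables, 5 fits only r (and all 6 values in {1, 3, 4, 5, 6, 7} must be used), so r = 5.
Among the 5 still-open variables, 6 fits only q (and all 5 values in {1, 3, 4, 6, 7} must be used), so q = 6.
s and t share exactly the 2 values {3, 4}; by pigeonhole those values go to them, so strike 3, 4 from g, h.
No further eliminations apply; g can still be any of 1, 7.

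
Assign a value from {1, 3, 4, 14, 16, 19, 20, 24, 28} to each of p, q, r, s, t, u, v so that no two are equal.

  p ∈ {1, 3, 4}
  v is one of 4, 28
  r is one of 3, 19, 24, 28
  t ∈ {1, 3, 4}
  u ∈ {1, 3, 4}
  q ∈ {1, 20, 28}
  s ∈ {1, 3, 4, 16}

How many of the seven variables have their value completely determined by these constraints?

3

The 3 variables p, t, u are confined to {1, 3, 4}, which locks those values in; drop them from q, r, s, v.
s's domain is down to {16}, so s = 16.
v has just one choice, so v = 28. Strike 28 from q, r.
q must be 20 (only option left).
Determined: q=20, s=16, v=28. The other variables each still have more than one consistent value. That makes 3.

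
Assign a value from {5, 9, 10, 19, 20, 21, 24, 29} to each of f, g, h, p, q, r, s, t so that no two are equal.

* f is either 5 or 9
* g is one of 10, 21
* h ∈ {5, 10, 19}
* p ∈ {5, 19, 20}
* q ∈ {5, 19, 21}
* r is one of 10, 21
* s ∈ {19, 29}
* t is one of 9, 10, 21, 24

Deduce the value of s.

Among the 8 variables, 20 fits only p (and all 8 values in {5, 9, 10, 19, 20, 21, 24, 29} must be used), so p = 20.
The 7 still-open variables together cover exactly {5, 9, 10, 19, 21, 24, 29} — 7 values for 7 variables — and 24 appears only in t's list, so t = 24.
The 6 still-open variables together cover exactly {5, 9, 10, 19, 21, 29} — 6 values for 6 variables — and 9 appears only in f's list, so f = 9.
The 5 still-open variables together cover exactly {5, 10, 19, 21, 29} — 5 values for 5 variables — and 29 appears only in s's list, so s = 29.

29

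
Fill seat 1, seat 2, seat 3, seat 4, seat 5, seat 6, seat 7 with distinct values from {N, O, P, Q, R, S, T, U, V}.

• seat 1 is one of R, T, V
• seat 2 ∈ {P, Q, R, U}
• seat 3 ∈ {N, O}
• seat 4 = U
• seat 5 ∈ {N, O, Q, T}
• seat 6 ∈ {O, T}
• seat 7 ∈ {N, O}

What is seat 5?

Q

seat 4 must be U (only option left). Remove U from seat 2.
seat 3 and seat 7 between them cover only {N, O} — a naked pair. Remove those values from seat 5, seat 6.
seat 6's domain is down to {T}, so seat 6 = T. Eliminate T elsewhere: seat 1, seat 5.
So seat 5 = Q.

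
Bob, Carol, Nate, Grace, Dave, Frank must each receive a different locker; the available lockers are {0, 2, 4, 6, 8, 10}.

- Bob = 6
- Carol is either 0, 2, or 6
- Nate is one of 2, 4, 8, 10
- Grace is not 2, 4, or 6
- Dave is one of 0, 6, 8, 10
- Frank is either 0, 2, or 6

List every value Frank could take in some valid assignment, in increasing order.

Bob has just one choice, so Bob = 6. So Carol, Dave, Frank can't be 6.
The 5 still-open variables draw from only 5 values {0, 2, 4, 8, 10}, so each is used; only Nate can be 4, hence Nate = 4.
Carol and Frank between them cover only {0, 2} — a naked pair. Remove those values from Grace, Dave.
No further eliminations apply; Frank can still be any of 0, 2.

0, 2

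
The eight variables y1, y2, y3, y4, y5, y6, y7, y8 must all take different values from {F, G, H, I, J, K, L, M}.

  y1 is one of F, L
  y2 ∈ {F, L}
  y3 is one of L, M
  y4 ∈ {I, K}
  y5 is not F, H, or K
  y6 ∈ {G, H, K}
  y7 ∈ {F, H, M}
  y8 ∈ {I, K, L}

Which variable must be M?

y3

The 8 variables together cover exactly {F, G, H, I, J, K, L, M} — 8 values for 8 variables — and J appears only in y5's list, so y5 = J.
Among the 7 still-open variables, G fits only y6 (and all 7 values in {F, G, H, I, K, L, M} must be used), so y6 = G.
Among the 6 still-open variables, H fits only y7 (and all 6 values in {F, H, I, K, L, M} must be used), so y7 = H.
Among the 5 still-open variables, M fits only y3 (and all 5 values in {F, I, K, L, M} must be used), so y3 = M.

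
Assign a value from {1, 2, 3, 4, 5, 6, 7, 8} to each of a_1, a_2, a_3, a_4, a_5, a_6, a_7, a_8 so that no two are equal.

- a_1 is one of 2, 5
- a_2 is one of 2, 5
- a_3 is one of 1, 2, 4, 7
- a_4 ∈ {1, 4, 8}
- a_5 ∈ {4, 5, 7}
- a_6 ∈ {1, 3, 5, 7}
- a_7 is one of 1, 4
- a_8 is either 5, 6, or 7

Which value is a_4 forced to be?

The 8 variables together cover exactly {1, 2, 3, 4, 5, 6, 7, 8} — 8 values for 8 variables — and 3 appears only in a_6's list, so a_6 = 3.
Among the 7 still-open variables, 6 fits only a_8 (and all 7 values in {1, 2, 4, 5, 6, 7, 8} must be used), so a_8 = 6.
Among the 6 still-open variables, 8 fits only a_4 (and all 6 values in {1, 2, 4, 5, 7, 8} must be used), so a_4 = 8.

8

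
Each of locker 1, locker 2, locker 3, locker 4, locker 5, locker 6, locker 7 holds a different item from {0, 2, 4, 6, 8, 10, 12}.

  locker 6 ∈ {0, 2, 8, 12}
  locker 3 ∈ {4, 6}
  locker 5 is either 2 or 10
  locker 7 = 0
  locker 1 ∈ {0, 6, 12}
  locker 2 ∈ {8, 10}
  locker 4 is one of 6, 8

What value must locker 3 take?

locker 7 must be 0 (only option left). Strike 0 from locker 1, locker 6.
The 6 still-open variables draw from only 6 values {2, 4, 6, 8, 10, 12}, so each is used; only locker 3 can be 4, hence locker 3 = 4.

4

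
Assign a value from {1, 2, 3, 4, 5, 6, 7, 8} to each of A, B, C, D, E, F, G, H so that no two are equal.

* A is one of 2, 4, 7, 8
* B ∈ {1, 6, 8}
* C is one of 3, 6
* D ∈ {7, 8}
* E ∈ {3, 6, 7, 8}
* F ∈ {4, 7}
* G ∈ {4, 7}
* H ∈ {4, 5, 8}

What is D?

The 8 variables draw from only 8 values {1, 2, 3, 4, 5, 6, 7, 8}, so each is used; only B can be 1, hence B = 1.
Among the 7 still-open variables, 2 fits only A (and all 7 values in {2, 3, 4, 5, 6, 7, 8} must be used), so A = 2.
The 6 still-open variables draw from only 6 values {3, 4, 5, 6, 7, 8}, so each is used; only H can be 5, hence H = 5.
F and G between them cover only {4, 7} — a naked pair. Remove those values from D, E.
So D = 8.

8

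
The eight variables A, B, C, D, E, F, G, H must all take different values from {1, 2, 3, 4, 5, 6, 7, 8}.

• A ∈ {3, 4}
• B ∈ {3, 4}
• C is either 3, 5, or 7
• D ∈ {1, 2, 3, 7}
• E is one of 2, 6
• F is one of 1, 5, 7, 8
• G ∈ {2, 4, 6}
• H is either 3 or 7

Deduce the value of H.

7

The 8 variables draw from only 8 values {1, 2, 3, 4, 5, 6, 7, 8}, so each is used; only F can be 8, hence F = 8.
The 7 still-open variables together cover exactly {1, 2, 3, 4, 5, 6, 7} — 7 values for 7 variables — and 1 appears only in D's list, so D = 1.
The 6 still-open variables together cover exactly {2, 3, 4, 5, 6, 7} — 6 values for 6 variables — and 5 appears only in C's list, so C = 5.
The 5 still-open variables together cover exactly {2, 3, 4, 6, 7} — 5 values for 5 variables — and 7 appears only in H's list, so H = 7.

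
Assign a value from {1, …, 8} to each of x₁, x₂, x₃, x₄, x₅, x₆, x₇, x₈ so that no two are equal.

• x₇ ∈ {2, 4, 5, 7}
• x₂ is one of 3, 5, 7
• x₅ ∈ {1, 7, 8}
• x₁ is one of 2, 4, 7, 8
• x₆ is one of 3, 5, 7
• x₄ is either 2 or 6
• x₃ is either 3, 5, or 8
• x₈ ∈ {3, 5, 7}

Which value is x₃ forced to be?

The 8 variables together cover exactly {1, 2, 3, 4, 5, 6, 7, 8} — 8 values for 8 variables — and 1 appears only in x₅'s list, so x₅ = 1.
The 7 still-open variables together cover exactly {2, 3, 4, 5, 6, 7, 8} — 7 values for 7 variables — and 6 appears only in x₄'s list, so x₄ = 6.
The 3 variables x₂, x₆, x₈ are confined to {3, 5, 7}, which locks those values in; drop them from x₁, x₃, x₇.
So x₃ = 8.

8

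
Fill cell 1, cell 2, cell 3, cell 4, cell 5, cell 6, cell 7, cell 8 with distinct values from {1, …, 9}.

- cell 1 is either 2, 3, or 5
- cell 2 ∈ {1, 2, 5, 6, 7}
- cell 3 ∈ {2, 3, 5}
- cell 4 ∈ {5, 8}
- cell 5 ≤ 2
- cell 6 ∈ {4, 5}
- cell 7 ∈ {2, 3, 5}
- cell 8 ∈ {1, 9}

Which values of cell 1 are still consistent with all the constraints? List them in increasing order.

2, 3, 5

cell 1, cell 3, cell 7 share exactly the 3 values {2, 3, 5}; by pigeonhole those values go to them, so strike 2, 3, 5 from cell 2, cell 4, cell 5, cell 6.
cell 4 must be 8 (only option left).
That leaves cell 5 = 1. Eliminate 1 elsewhere: cell 2, cell 8.
cell 6's domain is down to {4}, so cell 6 = 4.
cell 8 must be 9 (only option left).
No further eliminations apply; cell 1 can still be any of 2, 3, 5.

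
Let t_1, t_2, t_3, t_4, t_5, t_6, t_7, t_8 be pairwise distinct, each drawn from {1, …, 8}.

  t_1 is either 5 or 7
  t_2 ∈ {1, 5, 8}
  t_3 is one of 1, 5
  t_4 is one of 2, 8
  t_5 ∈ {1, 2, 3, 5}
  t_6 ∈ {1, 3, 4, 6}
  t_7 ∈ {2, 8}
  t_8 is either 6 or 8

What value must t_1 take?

The 8 variables draw from only 8 values {1, 2, 3, 4, 5, 6, 7, 8}, so each is used; only t_6 can be 4, hence t_6 = 4.
The 7 still-open variables together cover exactly {1, 2, 3, 5, 6, 7, 8} — 7 values for 7 variables — and 3 appears only in t_5's list, so t_5 = 3.
The 6 still-open variables draw from only 6 values {1, 2, 5, 6, 7, 8}, so each is used; only t_8 can be 6, hence t_8 = 6.
The 5 still-open variables together cover exactly {1, 2, 5, 7, 8} — 5 values for 5 variables — and 7 appears only in t_1's list, so t_1 = 7.

7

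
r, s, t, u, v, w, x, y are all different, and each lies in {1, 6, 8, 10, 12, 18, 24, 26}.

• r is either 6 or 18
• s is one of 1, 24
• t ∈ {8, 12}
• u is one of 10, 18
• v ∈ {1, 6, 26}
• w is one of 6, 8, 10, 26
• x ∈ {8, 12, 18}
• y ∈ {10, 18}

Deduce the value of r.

Among the 8 variables, 24 fits only s (and all 8 values in {1, 6, 8, 10, 12, 18, 24, 26} must be used), so s = 24.
The 7 still-open variables draw from only 7 values {1, 6, 8, 10, 12, 18, 26}, so each is used; only v can be 1, hence v = 1.
The 6 still-open variables together cover exactly {6, 8, 10, 12, 18, 26} — 6 values for 6 variables — and 26 appears only in w's list, so w = 26.
The 5 still-open variables draw from only 5 values {6, 8, 10, 12, 18}, so each is used; only r can be 6, hence r = 6.

6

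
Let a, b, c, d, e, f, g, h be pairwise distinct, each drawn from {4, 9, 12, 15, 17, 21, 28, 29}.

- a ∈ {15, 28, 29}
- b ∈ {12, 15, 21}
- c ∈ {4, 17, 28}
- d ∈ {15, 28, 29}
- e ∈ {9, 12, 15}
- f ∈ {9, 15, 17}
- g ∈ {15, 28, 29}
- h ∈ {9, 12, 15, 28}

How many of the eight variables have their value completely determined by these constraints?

3

The 8 variables together cover exactly {4, 9, 12, 15, 17, 21, 28, 29} — 8 values for 8 variables — and 4 appears only in c's list, so c = 4.
The 7 still-open variables draw from only 7 values {9, 12, 15, 17, 21, 28, 29}, so each is used; only f can be 17, hence f = 17.
Among the 6 still-open variables, 21 fits only b (and all 6 values in {9, 12, 15, 21, 28, 29} must be used), so b = 21.
a, d, g between them cover only {15, 28, 29} — a naked triple. Remove those values from e, h.
Determined: b=21, c=4, f=17. The other variables each still have more than one consistent value. That makes 3.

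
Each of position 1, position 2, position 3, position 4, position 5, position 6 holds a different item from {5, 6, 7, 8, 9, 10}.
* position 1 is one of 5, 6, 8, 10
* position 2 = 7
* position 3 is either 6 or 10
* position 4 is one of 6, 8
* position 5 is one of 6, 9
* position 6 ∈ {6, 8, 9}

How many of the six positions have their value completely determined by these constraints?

position 2 must be 7 (only option left).
The 5 still-open variables together cover exactly {5, 6, 8, 9, 10} — 5 values for 5 variables — and 5 appears only in position 1's list, so position 1 = 5.
The 4 still-open variables together cover exactly {6, 8, 9, 10} — 4 values for 4 variables — and 10 appears only in position 3's list, so position 3 = 10.
Determined: position 1=5, position 2=7, position 3=10. The other positions each still have more than one consistent value. That makes 3.

3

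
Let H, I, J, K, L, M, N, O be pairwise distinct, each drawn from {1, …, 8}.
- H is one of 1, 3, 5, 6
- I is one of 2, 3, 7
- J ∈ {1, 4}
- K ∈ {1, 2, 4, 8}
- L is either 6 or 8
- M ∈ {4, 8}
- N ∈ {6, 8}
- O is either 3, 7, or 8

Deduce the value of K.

2

The 8 variables draw from only 8 values {1, 2, 3, 4, 5, 6, 7, 8}, so each is used; only H can be 5, hence H = 5.
L and N between them cover only {6, 8} — a naked pair. Remove those values from K, M, O.
That leaves M = 4. Strike 4 from J, K.
J must be 1 (only option left). Remove 1 from K.
So K = 2.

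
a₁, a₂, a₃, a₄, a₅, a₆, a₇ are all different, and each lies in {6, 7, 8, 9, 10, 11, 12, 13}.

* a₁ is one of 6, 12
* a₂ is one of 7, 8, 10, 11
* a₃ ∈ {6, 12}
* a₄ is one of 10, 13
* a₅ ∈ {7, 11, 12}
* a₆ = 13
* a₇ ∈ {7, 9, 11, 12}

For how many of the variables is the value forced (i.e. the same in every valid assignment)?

a₆'s domain is down to {13}, so a₆ = 13. Remove 13 from a₄.
a₄ must be 10 (only option left). Eliminate 10 elsewhere: a₂.
a₁ and a₃ between them cover only {6, 12} — a naked pair. Remove those values from a₅, a₇.
Determined: a₄=10, a₆=13. The other variables each still have more than one consistent value. That makes 2.

2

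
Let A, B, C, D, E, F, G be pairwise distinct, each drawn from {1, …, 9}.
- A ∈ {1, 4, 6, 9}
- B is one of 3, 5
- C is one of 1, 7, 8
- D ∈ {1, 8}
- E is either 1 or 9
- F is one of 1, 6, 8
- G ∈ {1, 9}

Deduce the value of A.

E and G between them cover only {1, 9} — a naked pair. Remove those values from A, C, D, F.
D must be 8 (only option left). Remove 8 from C, F.
That leaves F = 6. So A can't be 6.
So A = 4.

4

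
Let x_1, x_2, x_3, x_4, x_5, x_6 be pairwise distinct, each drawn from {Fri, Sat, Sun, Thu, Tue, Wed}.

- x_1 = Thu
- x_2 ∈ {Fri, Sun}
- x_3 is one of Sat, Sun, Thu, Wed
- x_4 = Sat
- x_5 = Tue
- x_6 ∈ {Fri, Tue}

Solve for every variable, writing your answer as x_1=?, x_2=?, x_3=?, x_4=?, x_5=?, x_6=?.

x_1=Thu, x_2=Sun, x_3=Wed, x_4=Sat, x_5=Tue, x_6=Fri

x_1's domain is down to {Thu}, so x_1 = Thu. So x_3 can't be Thu.
x_4 must be Sat (only option left). So x_3 can't be Sat.
x_5 has just one choice, so x_5 = Tue. Eliminate Tue elsewhere: x_6.
That leaves x_6 = Fri. Remove Fri from x_2.
That leaves x_2 = Sun. Eliminate Sun elsewhere: x_3.
x_3 has just one choice, so x_3 = Wed.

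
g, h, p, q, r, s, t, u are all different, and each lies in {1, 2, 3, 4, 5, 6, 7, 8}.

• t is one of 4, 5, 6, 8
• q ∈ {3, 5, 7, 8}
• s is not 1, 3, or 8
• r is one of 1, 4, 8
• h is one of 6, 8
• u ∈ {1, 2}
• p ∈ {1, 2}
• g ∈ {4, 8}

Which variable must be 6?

The 8 variables draw from only 8 values {1, 2, 3, 4, 5, 6, 7, 8}, so each is used; only q can be 3, hence q = 3.
The 7 still-open variables draw from only 7 values {1, 2, 4, 5, 6, 7, 8}, so each is used; only s can be 7, hence s = 7.
The 6 still-open variables draw from only 6 values {1, 2, 4, 5, 6, 8}, so each is used; only t can be 5, hence t = 5.
Among the 5 still-open variables, 6 fits only h (and all 5 values in {1, 2, 4, 6, 8} must be used), so h = 6.

h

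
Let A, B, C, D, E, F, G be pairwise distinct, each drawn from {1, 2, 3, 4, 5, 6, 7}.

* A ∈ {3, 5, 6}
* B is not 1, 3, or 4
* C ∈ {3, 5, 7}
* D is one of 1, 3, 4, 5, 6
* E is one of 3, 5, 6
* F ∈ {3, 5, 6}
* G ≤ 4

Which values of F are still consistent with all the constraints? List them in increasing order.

3, 5, 6

A, E, F share exactly the 3 values {3, 5, 6}; by pigeonhole those values go to them, so strike 3, 5, 6 from B, C, D, G.
C's domain is down to {7}, so C = 7. Strike 7 from B.
B's domain is down to {2}, so B = 2. Remove 2 from G.
No further eliminations apply; F can still be any of 3, 5, 6.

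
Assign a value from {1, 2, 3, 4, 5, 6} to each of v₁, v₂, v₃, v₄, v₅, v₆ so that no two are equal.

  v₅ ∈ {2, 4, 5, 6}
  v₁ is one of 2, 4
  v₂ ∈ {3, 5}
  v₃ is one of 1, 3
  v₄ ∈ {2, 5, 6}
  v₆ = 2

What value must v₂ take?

v₆ has just one choice, so v₆ = 2. Remove 2 from v₁, v₄, v₅.
v₁ has just one choice, so v₁ = 4. Remove 4 from v₅.
The 4 still-open variables draw from only 4 values {1, 3, 5, 6}, so each is used; only v₃ can be 1, hence v₃ = 1.
The 3 still-open variables draw from only 3 values {3, 5, 6}, so each is used; only v₂ can be 3, hence v₂ = 3.

3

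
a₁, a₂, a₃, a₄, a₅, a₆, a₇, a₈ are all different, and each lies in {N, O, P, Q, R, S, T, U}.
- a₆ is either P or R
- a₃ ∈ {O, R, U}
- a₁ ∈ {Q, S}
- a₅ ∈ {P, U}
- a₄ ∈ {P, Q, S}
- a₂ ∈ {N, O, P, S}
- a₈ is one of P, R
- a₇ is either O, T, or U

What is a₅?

U

Among the 8 variables, N fits only a₂ (and all 8 values in {N, O, P, Q, R, S, T, U} must be used), so a₂ = N.
The 7 still-open variables draw from only 7 values {O, P, Q, R, S, T, U}, so each is used; only a₇ can be T, hence a₇ = T.
The 6 still-open variables together cover exactly {O, P, Q, R, S, U} — 6 values for 6 variables — and O appears only in a₃'s list, so a₃ = O.
The 5 still-open variables together cover exactly {P, Q, R, S, U} — 5 values for 5 variables — and U appears only in a₅'s list, so a₅ = U.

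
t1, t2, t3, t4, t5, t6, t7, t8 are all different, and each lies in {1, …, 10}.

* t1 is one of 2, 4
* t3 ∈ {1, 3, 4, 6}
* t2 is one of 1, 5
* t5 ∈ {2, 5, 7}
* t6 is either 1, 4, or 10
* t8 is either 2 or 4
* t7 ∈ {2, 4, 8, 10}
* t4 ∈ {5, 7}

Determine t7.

8

The 2 variables t1 and t8 are confined to {2, 4}, which locks those values in; drop them from t3, t5, t6, t7.
The 2 variables t4 and t5 are confined to {5, 7}, which locks those values in; drop them from t2.
t2's domain is down to {1}, so t2 = 1. So t3, t6 can't be 1.
t6 must be 10 (only option left). Eliminate 10 elsewhere: t7.
So t7 = 8.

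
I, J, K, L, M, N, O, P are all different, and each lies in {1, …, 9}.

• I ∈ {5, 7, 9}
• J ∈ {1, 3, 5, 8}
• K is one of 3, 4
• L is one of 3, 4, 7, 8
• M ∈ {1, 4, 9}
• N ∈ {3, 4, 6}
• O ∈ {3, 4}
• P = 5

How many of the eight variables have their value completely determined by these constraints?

P has just one choice, so P = 5. Remove 5 from I, J.
The 7 still-open variables together cover exactly {1, 3, 4, 6, 7, 8, 9} — 7 values for 7 variables — and 6 appears only in N's list, so N = 6.
The 2 variables K and O are confined to {3, 4}, which locks those values in; drop them from J, L, M.
Determined: N=6, P=5. The other variables each still have more than one consistent value. That makes 2.

2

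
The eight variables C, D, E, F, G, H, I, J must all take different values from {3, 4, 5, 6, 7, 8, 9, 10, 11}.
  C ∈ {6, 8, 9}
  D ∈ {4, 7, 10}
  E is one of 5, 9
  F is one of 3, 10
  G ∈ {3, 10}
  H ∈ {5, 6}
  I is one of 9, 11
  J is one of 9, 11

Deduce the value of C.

8

F and G share exactly the 2 values {3, 10}; by pigeonhole those values go to them, so strike 3, 10 from D.
I and J between them cover only {9, 11} — a naked pair. Remove those values from C, E.
That leaves E = 5. Strike 5 from H.
That leaves H = 6. Remove 6 from C.
So C = 8.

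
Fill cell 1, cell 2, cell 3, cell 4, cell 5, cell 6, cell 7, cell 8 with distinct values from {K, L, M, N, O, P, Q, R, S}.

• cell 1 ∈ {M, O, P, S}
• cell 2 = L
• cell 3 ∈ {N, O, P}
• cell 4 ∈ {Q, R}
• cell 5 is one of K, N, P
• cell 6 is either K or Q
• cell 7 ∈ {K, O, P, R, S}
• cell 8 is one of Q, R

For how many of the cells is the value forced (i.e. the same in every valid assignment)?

cell 2 has just one choice, so cell 2 = L.
The 2 variables cell 4 and cell 8 are confined to {Q, R}, which locks those values in; drop them from cell 6, cell 7.
cell 6's domain is down to {K}, so cell 6 = K. Remove K from cell 5, cell 7.
Determined: cell 2=L, cell 6=K. The other cells each still have more than one consistent value. That makes 2.

2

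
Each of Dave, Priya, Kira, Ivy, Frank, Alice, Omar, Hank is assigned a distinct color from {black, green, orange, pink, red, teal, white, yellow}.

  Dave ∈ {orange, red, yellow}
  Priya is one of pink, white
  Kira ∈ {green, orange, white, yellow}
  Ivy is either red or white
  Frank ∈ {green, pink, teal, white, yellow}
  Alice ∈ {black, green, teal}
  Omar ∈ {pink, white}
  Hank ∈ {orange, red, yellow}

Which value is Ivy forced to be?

Among the 8 variables, black fits only Alice (and all 8 values in {black, green, orange, pink, red, teal, white, yellow} must be used), so Alice = black.
The 7 still-open variables draw from only 7 values {green, orange, pink, red, teal, white, yellow}, so each is used; only Frank can be teal, hence Frank = teal.
Among the 6 still-open variables, green fits only Kira (and all 6 values in {green, orange, pink, red, white, yellow} must be used), so Kira = green.
Priya and Omar share exactly the 2 values {pink, white}; by pigeonhole those values go to them, so strike pink, white from Ivy.
So Ivy = red.

red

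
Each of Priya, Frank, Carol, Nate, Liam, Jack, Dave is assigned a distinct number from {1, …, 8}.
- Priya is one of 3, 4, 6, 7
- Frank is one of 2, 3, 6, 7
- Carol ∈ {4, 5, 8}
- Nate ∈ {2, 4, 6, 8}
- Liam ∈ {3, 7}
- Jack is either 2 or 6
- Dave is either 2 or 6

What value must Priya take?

Among the 7 variables, 5 fits only Carol (and all 7 values in {2, 3, 4, 5, 6, 7, 8} must be used), so Carol = 5.
Among the 6 still-open variables, 8 fits only Nate (and all 6 values in {2, 3, 4, 6, 7, 8} must be used), so Nate = 8.
The 5 still-open variables draw from only 5 values {2, 3, 4, 6, 7}, so each is used; only Priya can be 4, hence Priya = 4.

4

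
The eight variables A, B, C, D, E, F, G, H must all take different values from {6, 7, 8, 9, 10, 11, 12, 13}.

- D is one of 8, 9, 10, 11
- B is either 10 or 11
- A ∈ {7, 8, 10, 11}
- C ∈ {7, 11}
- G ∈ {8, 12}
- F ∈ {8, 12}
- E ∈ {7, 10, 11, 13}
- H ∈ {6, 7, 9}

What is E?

The 8 variables draw from only 8 values {6, 7, 8, 9, 10, 11, 12, 13}, so each is used; only H can be 6, hence H = 6.
The 7 still-open variables together cover exactly {7, 8, 9, 10, 11, 12, 13} — 7 values for 7 variables — and 9 appears only in D's list, so D = 9.
The 6 still-open variables draw from only 6 values {7, 8, 10, 11, 12, 13}, so each is used; only E can be 13, hence E = 13.

13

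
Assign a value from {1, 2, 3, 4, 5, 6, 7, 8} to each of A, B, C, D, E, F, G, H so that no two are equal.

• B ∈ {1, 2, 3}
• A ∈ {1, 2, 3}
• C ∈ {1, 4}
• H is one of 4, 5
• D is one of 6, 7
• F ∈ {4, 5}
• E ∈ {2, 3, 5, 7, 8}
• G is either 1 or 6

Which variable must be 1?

C

The 8 variables together cover exactly {1, 2, 3, 4, 5, 6, 7, 8} — 8 values for 8 variables — and 8 appears only in E's list, so E = 8.
The 7 still-open variables draw from only 7 values {1, 2, 3, 4, 5, 6, 7}, so each is used; only D can be 7, hence D = 7.
The 6 still-open variables draw from only 6 values {1, 2, 3, 4, 5, 6}, so each is used; only G can be 6, hence G = 6.
The 2 variables F and H are confined to {4, 5}, which locks those values in; drop them from C.
So 1 goes to C.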